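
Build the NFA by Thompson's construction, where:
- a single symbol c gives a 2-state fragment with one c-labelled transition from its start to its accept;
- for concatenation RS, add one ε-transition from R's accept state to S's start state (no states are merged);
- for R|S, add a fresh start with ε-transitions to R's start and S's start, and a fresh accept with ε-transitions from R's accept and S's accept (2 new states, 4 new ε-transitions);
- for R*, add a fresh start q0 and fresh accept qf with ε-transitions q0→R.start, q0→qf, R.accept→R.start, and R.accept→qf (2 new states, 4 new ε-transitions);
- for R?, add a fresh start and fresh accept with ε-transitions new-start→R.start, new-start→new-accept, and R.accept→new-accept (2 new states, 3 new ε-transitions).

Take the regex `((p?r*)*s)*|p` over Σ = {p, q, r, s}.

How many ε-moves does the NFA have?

Bottom-up over the parse tree:
Each of the 4 symbol leaves contributes 0 ε-transitions.
  p? → 3 ε-transitions
  r* → 4 ε-transitions
  p?r* → 8 ε-transitions
  (p?r*)* → 12 ε-transitions
  (p?r*)*s → 13 ε-transitions
  ((p?r*)*s)* → 17 ε-transitions
  ((p?r*)*s)*|p → 21 ε-transitions

21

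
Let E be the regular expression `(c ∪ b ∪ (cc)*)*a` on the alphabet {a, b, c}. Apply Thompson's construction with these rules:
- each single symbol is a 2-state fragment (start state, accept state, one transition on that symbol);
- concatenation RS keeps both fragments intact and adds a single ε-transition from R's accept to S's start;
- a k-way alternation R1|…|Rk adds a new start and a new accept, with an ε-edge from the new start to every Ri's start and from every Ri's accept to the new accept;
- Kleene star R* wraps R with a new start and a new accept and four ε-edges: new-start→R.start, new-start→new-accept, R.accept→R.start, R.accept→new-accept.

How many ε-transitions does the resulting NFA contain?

Recursing over subexpressions:
Each of the 5 symbol leaves contributes 0 ε-transitions.
  cc — 1 ε-transition
  (cc)* — 5 ε-transitions
  c ∪ b ∪ (cc)* — 11 ε-transitions
  (c ∪ b ∪ (cc)*)* — 15 ε-transitions
  (c ∪ b ∪ (cc)*)*a — 16 ε-transitions

16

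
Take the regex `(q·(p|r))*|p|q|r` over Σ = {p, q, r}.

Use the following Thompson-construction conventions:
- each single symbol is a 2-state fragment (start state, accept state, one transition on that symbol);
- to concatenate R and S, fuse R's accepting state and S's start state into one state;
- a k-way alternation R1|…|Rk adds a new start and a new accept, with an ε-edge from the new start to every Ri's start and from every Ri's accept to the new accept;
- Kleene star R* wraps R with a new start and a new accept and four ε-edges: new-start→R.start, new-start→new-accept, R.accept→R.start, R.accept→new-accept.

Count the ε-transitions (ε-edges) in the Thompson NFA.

16

Building bottom-up:
Each of the 6 symbol leaves contributes 0 ε-transitions.
  p|r = 4 ε-transitions
  q·(p|r) = 4 ε-transitions
  (q·(p|r))* = 8 ε-transitions
  (q·(p|r))*|p|q|r = 16 ε-transitions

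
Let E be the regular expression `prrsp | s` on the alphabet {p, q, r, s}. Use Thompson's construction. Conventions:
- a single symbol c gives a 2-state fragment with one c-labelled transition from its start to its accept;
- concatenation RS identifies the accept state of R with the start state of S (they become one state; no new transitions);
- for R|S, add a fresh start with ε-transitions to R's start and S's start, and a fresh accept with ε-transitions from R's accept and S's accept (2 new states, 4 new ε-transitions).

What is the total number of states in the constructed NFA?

Per subexpression:
Each of the 6 symbol leaves contributes a 2-state fragment.
  prrsp = 6 states
  prrsp | s = 10 states

10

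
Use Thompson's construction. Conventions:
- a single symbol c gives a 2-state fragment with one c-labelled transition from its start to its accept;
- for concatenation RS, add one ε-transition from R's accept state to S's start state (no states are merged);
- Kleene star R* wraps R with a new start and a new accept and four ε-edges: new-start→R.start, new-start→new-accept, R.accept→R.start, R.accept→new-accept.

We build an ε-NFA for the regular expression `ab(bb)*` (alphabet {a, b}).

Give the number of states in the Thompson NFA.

By structural recursion:
Each of the 4 symbol leaves contributes a 2-state fragment.
  bb = 4 states
  (bb)* = 6 states
  ab(bb)* = 10 states

10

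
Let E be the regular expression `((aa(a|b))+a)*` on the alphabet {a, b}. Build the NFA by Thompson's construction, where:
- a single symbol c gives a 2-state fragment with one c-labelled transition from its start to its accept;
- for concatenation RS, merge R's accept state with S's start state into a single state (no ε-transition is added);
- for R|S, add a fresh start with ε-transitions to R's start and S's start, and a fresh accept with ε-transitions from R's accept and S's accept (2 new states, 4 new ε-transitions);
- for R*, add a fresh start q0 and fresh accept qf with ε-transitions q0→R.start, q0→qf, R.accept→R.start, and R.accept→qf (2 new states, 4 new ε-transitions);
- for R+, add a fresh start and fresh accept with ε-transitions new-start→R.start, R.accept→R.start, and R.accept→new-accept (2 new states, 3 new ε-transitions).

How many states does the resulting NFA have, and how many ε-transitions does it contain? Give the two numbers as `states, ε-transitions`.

13, 11

Building bottom-up:
Each of the 5 symbol leaves contributes 2 states and 0 ε-transitions.
  a|b : 6 states, 4 ε-transitions
  aa(a|b) : 8 states, 4 ε-transitions
  (aa(a|b))+ : 10 states, 7 ε-transitions
  (aa(a|b))+a : 11 states, 7 ε-transitions
  ((aa(a|b))+a)* : 13 states, 11 ε-transitions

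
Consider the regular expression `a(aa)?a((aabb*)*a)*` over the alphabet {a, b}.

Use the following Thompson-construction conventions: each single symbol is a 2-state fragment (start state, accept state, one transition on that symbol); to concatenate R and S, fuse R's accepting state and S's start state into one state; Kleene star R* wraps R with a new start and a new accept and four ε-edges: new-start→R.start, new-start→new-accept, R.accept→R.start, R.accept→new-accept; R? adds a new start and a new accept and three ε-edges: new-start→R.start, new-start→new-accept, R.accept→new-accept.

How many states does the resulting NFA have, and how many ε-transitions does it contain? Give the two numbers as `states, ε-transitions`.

18, 15

Per subexpression:
Each of the 9 symbol leaves contributes 2 states and 0 ε-transitions.
  aa → 3 states, 0 ε-transitions
  (aa)? → 5 states, 3 ε-transitions
  b* → 4 states, 4 ε-transitions
  aabb* → 7 states, 4 ε-transitions
  (aabb*)* → 9 states, 8 ε-transitions
  (aabb*)*a → 10 states, 8 ε-transitions
  ((aabb*)*a)* → 12 states, 12 ε-transitions
  a(aa)?a((aabb*)*a)* → 18 states, 15 ε-transitions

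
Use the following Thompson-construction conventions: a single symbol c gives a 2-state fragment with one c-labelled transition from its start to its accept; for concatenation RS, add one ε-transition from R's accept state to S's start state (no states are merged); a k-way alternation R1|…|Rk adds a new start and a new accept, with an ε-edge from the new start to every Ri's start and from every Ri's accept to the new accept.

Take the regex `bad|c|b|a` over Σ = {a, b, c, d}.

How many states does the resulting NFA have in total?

14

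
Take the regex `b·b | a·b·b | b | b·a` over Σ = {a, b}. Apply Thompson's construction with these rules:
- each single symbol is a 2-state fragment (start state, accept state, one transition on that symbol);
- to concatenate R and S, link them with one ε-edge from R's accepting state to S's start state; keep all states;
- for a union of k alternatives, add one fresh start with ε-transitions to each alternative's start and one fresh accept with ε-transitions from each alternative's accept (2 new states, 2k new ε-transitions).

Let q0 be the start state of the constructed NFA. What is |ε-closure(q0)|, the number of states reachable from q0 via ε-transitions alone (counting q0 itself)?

5

Let C(F) = |ε-closure(F.start)| within fragment F, and note whether F accepts ε. Symbol fragments have C = 1 and do not accept ε. Then:
  b·b : |closure| equals the left operand's closure size = 1 (its accept is not ε-reachable, so the closure stops there)
  a·b·b : same as the first factor's closure: |closure| = 1
  b·a : same as the first factor's closure: |closure| = 1
  b·b | a·b·b | b | b·a : |closure| = 1 + 1 + 1 + 1 + 1 = 5 (the new accept is not ε-reachable since no branch accepts ε)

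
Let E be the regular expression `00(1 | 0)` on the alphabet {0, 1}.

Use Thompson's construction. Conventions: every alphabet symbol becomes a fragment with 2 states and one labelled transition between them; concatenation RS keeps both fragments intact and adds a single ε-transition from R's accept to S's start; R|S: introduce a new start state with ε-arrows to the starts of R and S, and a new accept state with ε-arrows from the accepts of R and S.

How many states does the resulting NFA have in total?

10

By structural recursion:
Each of the 4 symbol leaves contributes a 2-state fragment.
  1 | 0 → 6 states
  00(1 | 0) → 10 states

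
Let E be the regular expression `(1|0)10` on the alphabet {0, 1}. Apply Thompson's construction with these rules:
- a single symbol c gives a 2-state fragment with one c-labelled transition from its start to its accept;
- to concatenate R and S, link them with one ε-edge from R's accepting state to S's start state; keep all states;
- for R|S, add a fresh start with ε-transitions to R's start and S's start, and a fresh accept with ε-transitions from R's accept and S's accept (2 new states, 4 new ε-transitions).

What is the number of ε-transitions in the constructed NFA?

6

Per subexpression:
Each of the 4 symbol leaves contributes 0 ε-transitions.
  1|0 : 4 ε-transitions
  (1|0)10 : 6 ε-transitions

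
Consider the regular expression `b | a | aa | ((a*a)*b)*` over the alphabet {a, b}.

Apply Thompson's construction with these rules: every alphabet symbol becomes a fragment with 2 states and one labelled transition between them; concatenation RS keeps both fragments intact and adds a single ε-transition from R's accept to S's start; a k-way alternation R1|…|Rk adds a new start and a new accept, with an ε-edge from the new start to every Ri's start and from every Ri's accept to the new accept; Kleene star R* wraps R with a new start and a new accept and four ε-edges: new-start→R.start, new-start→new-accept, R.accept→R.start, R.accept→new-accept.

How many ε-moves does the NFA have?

23

Bottom-up over the parse tree:
Each of the 7 symbol leaves contributes 0 ε-transitions.
  aa = 1 ε-transition
  a* = 4 ε-transitions
  a*a = 5 ε-transitions
  (a*a)* = 9 ε-transitions
  (a*a)*b = 10 ε-transitions
  ((a*a)*b)* = 14 ε-transitions
  b | a | aa | ((a*a)*b)* = 23 ε-transitions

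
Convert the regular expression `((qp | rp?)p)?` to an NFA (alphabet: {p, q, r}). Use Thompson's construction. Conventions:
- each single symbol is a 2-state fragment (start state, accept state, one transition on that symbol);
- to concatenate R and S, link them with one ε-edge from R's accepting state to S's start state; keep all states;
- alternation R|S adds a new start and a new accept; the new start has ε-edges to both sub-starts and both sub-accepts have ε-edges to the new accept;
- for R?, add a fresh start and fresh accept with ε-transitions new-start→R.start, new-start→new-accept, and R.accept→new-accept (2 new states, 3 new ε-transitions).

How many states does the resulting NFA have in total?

By structural recursion:
Each of the 5 symbol leaves contributes a 2-state fragment.
  qp : 4 states
  p? : 4 states
  rp? : 6 states
  qp | rp? : 12 states
  (qp | rp?)p : 14 states
  ((qp | rp?)p)? : 16 states

16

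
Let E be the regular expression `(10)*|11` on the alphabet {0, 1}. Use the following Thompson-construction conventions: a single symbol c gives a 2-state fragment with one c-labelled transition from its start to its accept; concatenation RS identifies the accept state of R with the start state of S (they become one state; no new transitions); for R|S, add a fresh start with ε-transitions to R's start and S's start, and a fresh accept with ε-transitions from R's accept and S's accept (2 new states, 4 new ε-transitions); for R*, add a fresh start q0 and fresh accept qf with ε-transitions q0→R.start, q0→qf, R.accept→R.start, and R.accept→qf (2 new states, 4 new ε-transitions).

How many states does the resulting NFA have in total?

10

Bottom-up over the parse tree:
Each of the 4 symbol leaves contributes a 2-state fragment.
  10 : 3 states
  (10)* : 5 states
  11 : 3 states
  (10)*|11 : 10 states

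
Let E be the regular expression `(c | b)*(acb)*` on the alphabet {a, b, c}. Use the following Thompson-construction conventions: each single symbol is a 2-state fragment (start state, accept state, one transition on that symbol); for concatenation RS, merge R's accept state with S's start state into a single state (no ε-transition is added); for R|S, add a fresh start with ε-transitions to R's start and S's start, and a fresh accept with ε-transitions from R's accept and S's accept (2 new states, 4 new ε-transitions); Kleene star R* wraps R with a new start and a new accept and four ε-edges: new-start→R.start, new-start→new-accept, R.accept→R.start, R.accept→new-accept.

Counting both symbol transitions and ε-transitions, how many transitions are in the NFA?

17

By structural recursion:
Each of the 5 symbol leaves contributes 1 transition (1 symbol, 0 ε).
  c | b : 6 transitions (2 symbol, 4 ε)
  (c | b)* : 10 transitions (2 symbol, 8 ε)
  acb : 3 transitions (3 symbol, 0 ε)
  (acb)* : 7 transitions (3 symbol, 4 ε)
  (c | b)*(acb)* : 17 transitions (5 symbol, 12 ε)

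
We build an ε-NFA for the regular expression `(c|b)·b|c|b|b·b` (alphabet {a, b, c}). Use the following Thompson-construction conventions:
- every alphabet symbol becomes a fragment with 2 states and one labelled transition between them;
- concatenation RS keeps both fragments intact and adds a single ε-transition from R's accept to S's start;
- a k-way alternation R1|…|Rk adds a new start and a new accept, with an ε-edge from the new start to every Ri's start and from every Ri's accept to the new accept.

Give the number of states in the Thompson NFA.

18

Bottom-up over the parse tree:
Each of the 7 symbol leaves contributes a 2-state fragment.
  c|b = 6 states
  (c|b)·b = 8 states
  b·b = 4 states
  (c|b)·b|c|b|b·b = 18 states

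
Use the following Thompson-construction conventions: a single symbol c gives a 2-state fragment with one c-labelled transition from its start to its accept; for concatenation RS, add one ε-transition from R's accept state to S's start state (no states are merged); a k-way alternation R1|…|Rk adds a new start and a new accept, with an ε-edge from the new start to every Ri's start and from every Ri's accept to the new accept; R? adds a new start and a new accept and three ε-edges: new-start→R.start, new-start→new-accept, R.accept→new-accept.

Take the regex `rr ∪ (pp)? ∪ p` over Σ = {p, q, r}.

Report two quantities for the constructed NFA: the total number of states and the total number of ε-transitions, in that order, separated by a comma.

14, 11

Building bottom-up:
Each of the 5 symbol leaves contributes 2 states and 0 ε-transitions.
  rr → 4 states, 1 ε-transition
  pp → 4 states, 1 ε-transition
  (pp)? → 6 states, 4 ε-transitions
  rr ∪ (pp)? ∪ p → 14 states, 11 ε-transitions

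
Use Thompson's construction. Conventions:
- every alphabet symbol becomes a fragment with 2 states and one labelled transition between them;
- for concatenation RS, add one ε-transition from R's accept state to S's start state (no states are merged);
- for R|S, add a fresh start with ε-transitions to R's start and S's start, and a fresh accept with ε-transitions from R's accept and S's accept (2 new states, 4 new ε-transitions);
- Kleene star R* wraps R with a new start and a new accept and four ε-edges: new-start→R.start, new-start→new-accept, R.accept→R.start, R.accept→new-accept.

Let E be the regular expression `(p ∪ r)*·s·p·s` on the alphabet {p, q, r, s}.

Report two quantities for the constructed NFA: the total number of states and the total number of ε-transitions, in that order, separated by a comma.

14, 11

Per subexpression:
Each of the 5 symbol leaves contributes 2 states and 0 ε-transitions.
  p ∪ r — 6 states, 4 ε-transitions
  (p ∪ r)* — 8 states, 8 ε-transitions
  (p ∪ r)*·s·p·s — 14 states, 11 ε-transitions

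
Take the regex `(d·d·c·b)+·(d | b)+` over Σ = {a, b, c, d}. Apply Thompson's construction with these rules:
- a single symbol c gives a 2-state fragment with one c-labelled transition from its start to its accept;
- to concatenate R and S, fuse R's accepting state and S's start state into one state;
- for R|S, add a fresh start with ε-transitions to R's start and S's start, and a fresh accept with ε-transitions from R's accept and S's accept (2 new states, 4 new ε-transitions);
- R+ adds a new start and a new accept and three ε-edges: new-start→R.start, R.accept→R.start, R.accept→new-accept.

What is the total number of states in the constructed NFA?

14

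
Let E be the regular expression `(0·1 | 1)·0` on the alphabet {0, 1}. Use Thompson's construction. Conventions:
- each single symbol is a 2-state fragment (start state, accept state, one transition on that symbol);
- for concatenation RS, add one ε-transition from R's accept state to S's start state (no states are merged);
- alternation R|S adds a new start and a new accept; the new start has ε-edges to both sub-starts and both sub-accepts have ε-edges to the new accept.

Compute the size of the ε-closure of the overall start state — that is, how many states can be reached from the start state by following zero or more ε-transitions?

3

Let C(F) = |ε-closure(F.start)| within fragment F, and note whether F accepts ε. Symbol fragments have C = 1 and do not accept ε. Then:
  0·1 — C equals the left operand's closure size = 1 (its accept is not ε-reachable, so the closure stops there)
  0·1 | 1 — new start ε-reaches every alternative's start; none of them accept ε, so the new accept is not reached: C = 1 + 1 + 1 = 3
  (0·1 | 1)·0 — same as the first factor's closure: C = 3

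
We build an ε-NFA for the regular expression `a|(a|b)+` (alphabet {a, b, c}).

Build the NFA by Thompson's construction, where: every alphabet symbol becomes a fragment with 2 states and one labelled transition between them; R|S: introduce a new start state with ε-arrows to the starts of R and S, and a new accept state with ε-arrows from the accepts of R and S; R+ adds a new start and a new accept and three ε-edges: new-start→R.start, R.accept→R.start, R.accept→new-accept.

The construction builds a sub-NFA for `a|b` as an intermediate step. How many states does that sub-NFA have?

6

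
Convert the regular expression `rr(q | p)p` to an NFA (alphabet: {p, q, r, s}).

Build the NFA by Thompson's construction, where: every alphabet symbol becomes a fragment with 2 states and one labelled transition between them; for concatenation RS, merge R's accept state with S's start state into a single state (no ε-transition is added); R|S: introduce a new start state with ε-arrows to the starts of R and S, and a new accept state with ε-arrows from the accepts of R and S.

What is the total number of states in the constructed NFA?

9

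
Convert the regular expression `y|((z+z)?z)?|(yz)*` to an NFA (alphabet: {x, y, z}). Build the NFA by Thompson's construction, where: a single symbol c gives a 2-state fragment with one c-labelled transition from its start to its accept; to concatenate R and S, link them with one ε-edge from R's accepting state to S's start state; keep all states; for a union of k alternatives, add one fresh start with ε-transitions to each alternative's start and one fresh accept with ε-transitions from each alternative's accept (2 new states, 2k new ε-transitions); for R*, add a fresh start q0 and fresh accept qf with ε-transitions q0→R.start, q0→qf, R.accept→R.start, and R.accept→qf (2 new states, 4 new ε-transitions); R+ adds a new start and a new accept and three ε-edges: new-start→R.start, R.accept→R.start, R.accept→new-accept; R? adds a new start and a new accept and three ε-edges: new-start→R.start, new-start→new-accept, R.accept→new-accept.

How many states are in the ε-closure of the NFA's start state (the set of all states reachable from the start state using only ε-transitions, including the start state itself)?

13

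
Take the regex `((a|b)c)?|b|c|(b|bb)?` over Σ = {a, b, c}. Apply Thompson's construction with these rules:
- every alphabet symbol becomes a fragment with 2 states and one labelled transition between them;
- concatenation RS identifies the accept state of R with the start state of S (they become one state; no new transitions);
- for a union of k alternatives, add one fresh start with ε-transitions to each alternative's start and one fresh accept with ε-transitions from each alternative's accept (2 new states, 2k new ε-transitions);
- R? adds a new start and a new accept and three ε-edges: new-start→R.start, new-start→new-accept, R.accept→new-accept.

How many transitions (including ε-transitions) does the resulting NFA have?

30

By structural recursion:
Each of the 8 symbol leaves contributes 1 transition (1 symbol, 0 ε).
  a|b → 6 transitions (2 symbol, 4 ε)
  (a|b)c → 7 transitions (3 symbol, 4 ε)
  ((a|b)c)? → 10 transitions (3 symbol, 7 ε)
  bb → 2 transitions (2 symbol, 0 ε)
  b|bb → 7 transitions (3 symbol, 4 ε)
  (b|bb)? → 10 transitions (3 symbol, 7 ε)
  ((a|b)c)?|b|c|(b|bb)? → 30 transitions (8 symbol, 22 ε)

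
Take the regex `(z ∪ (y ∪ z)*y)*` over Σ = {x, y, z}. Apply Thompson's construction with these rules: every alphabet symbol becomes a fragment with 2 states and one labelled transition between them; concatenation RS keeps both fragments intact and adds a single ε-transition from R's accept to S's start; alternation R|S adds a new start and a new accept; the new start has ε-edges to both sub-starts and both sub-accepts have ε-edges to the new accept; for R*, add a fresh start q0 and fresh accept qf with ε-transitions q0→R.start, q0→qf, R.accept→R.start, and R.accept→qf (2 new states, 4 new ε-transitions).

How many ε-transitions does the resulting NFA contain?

17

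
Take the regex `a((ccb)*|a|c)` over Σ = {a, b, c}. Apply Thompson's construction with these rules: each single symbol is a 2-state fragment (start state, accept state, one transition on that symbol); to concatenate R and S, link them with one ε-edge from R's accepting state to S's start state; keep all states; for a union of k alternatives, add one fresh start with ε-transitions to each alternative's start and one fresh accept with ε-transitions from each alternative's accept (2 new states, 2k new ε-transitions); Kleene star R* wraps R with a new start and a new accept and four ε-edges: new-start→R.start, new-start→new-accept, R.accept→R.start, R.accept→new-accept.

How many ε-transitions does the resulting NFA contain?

13

Bottom-up over the parse tree:
Each of the 6 symbol leaves contributes 0 ε-transitions.
  ccb — 2 ε-transitions
  (ccb)* — 6 ε-transitions
  (ccb)*|a|c — 12 ε-transitions
  a((ccb)*|a|c) — 13 ε-transitions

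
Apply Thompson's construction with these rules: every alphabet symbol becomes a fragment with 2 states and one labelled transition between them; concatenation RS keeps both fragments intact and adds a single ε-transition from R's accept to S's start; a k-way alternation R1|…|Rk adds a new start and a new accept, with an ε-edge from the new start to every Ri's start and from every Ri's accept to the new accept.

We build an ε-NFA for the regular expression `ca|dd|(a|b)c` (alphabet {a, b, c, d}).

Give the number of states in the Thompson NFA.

Recursing over subexpressions:
Each of the 7 symbol leaves contributes a 2-state fragment.
  ca → 4 states
  dd → 4 states
  a|b → 6 states
  (a|b)c → 8 states
  ca|dd|(a|b)c → 18 states

18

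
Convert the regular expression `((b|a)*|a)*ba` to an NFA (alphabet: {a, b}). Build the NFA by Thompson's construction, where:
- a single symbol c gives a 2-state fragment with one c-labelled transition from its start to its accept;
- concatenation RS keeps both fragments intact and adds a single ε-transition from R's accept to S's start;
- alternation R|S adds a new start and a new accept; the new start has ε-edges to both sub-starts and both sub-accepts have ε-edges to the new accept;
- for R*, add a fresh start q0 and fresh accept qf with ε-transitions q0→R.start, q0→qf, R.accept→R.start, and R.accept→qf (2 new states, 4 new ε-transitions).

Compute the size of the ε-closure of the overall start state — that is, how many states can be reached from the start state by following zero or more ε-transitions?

Let C(F) = |ε-closure(F.start)| within fragment F, and note whether F accepts ε. Symbol fragments have C = 1 and do not accept ε. Then:
  b|a — |closure| = 1 + 1 + 1 = 3 (the new accept is not ε-reachable since no branch accepts ε)
  (b|a)* — new start has ε-edges to the inner start and to the new accept, so |closure| = 2 + 3 = 5
  (b|a)*|a — |closure| = 1 (new start) + (5 + 1) + 1 (new accept, since some branch ε-reaches its own accept) = 8
  ((b|a)*|a)* — the star's fresh start ε-reaches both the body's start and the fresh accept: |closure| = 2 + 8 = 10
  ((b|a)*|a)*ba — the left operand accepts ε, so the closure extends into the next operand (via the concat ε-link); |closure| = 10 + 1 = 11

11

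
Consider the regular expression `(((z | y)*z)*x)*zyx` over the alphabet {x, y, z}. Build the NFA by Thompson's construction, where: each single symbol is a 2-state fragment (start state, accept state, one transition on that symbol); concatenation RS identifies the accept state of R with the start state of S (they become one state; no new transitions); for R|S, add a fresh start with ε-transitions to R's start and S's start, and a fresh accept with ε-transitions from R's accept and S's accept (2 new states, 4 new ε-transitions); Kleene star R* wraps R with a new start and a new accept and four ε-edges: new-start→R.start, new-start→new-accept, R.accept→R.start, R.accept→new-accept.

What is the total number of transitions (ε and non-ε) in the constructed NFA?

23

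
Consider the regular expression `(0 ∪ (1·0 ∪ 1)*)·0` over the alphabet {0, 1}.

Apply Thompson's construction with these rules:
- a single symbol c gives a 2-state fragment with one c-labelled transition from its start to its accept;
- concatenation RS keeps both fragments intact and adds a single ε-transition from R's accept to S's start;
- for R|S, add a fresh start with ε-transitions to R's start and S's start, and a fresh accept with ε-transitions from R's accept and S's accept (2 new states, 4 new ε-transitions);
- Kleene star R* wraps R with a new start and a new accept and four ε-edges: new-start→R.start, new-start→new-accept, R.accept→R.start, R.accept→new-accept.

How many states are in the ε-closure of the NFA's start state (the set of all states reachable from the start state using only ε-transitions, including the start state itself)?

Compute the ε-closure size of each fragment's start state recursively; a symbol fragment's start has no outgoing ε-edge, so its closure is just itself (size 1).
  1·0 : C equals the left operand's closure size = 1 (its accept is not ε-reachable, so the closure stops there)
  1·0 ∪ 1 : C = 1 + 1 + 1 = 3 (the new accept is not ε-reachable since no branch accepts ε)
  (1·0 ∪ 1)* : new start has ε-edges to the inner start and to the new accept, so C = 2 + 3 = 5
  0 ∪ (1·0 ∪ 1)* : C = 1 (new start) + (1 + 5) + 1 (new accept, since some branch ε-reaches its own accept) = 8
  (0 ∪ (1·0 ∪ 1)*)·0 : C = 8 + 1 = 9 (closure spills across the concat boundary because the left factor accepts ε)

9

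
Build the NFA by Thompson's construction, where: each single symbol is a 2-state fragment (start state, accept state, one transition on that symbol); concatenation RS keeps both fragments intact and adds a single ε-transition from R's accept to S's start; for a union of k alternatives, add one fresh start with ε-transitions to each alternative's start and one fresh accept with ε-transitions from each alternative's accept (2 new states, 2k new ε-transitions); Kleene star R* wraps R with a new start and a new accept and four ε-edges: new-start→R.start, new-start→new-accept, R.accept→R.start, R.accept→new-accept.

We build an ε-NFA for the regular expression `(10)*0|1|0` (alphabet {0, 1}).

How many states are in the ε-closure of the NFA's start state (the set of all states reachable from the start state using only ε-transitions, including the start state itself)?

7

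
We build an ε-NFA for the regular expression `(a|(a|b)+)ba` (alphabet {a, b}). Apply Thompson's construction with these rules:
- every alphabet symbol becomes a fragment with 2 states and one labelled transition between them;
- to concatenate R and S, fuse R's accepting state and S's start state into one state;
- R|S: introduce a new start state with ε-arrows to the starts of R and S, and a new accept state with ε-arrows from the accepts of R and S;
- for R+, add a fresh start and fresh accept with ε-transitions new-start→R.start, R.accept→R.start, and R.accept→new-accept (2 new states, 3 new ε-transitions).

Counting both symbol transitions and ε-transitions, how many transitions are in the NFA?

16

By structural recursion:
Each of the 5 symbol leaves contributes 1 transition (1 symbol, 0 ε).
  a|b : 6 transitions (2 symbol, 4 ε)
  (a|b)+ : 9 transitions (2 symbol, 7 ε)
  a|(a|b)+ : 14 transitions (3 symbol, 11 ε)
  (a|(a|b)+)ba : 16 transitions (5 symbol, 11 ε)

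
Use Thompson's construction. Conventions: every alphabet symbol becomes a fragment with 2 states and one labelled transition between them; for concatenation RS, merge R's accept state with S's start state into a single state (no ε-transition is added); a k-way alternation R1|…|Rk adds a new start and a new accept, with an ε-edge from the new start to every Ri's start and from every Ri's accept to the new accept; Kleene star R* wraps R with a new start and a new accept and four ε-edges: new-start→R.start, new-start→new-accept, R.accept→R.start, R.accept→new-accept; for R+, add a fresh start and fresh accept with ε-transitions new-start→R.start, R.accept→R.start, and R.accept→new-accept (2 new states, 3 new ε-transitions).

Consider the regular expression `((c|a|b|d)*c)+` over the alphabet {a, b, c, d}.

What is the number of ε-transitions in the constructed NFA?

Building bottom-up:
Each of the 5 symbol leaves contributes 0 ε-transitions.
  c|a|b|d → 8 ε-transitions
  (c|a|b|d)* → 12 ε-transitions
  (c|a|b|d)*c → 12 ε-transitions
  ((c|a|b|d)*c)+ → 15 ε-transitions

15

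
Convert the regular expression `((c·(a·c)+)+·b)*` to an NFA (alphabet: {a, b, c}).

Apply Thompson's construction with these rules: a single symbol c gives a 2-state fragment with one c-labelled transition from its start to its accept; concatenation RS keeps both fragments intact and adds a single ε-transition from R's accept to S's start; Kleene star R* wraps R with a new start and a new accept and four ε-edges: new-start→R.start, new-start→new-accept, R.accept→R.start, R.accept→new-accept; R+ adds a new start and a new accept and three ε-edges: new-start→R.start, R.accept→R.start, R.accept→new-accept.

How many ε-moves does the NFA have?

By structural recursion:
Each of the 4 symbol leaves contributes 0 ε-transitions.
  a·c — 1 ε-transition
  (a·c)+ — 4 ε-transitions
  c·(a·c)+ — 5 ε-transitions
  (c·(a·c)+)+ — 8 ε-transitions
  (c·(a·c)+)+·b — 9 ε-transitions
  ((c·(a·c)+)+·b)* — 13 ε-transitions

13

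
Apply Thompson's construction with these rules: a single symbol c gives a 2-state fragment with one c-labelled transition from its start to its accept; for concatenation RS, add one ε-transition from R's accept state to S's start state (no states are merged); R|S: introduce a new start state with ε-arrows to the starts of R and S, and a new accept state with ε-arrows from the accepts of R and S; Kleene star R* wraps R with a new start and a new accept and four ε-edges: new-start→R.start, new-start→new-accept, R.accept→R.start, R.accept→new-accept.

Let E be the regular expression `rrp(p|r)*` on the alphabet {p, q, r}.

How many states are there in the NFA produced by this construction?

14

Recursing over subexpressions:
Each of the 5 symbol leaves contributes a 2-state fragment.
  p|r → 6 states
  (p|r)* → 8 states
  rrp(p|r)* → 14 states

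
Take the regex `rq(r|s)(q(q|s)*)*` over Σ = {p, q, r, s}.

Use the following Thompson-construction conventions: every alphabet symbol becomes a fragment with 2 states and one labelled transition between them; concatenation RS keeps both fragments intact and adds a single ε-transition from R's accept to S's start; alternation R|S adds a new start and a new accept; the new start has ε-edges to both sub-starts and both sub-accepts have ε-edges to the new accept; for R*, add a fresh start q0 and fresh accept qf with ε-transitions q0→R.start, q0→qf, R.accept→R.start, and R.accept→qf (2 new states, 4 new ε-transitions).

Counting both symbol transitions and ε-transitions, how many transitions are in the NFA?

27

Recursing over subexpressions:
Each of the 7 symbol leaves contributes 1 transition (1 symbol, 0 ε).
  r|s — 6 transitions (2 symbol, 4 ε)
  q|s — 6 transitions (2 symbol, 4 ε)
  (q|s)* — 10 transitions (2 symbol, 8 ε)
  q(q|s)* — 12 transitions (3 symbol, 9 ε)
  (q(q|s)*)* — 16 transitions (3 symbol, 13 ε)
  rq(r|s)(q(q|s)*)* — 27 transitions (7 symbol, 20 ε)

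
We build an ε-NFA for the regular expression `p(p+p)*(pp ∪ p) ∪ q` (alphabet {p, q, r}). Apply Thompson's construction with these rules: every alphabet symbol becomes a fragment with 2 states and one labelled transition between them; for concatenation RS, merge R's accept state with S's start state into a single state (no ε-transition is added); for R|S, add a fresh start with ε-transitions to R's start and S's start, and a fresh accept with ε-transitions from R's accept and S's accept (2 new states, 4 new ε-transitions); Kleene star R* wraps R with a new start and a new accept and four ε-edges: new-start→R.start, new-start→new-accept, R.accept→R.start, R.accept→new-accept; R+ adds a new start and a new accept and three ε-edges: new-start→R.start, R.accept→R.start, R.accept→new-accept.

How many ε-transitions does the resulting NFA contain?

15

Building bottom-up:
Each of the 7 symbol leaves contributes 0 ε-transitions.
  p+ = 3 ε-transitions
  p+p = 3 ε-transitions
  (p+p)* = 7 ε-transitions
  pp = 0 ε-transitions
  pp ∪ p = 4 ε-transitions
  p(p+p)*(pp ∪ p) = 11 ε-transitions
  p(p+p)*(pp ∪ p) ∪ q = 15 ε-transitions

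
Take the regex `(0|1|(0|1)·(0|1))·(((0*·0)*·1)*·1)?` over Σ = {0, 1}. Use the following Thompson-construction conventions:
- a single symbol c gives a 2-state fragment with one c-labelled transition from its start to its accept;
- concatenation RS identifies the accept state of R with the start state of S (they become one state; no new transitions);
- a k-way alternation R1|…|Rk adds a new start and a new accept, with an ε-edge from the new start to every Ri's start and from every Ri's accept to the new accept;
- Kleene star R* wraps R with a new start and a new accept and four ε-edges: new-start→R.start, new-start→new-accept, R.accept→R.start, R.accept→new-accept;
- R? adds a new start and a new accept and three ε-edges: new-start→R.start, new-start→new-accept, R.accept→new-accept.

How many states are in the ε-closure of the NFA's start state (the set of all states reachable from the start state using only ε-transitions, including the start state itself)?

6

Compute the ε-closure size of each fragment's start state recursively; a symbol fragment's start has no outgoing ε-edge, so its closure is just itself (size 1).
  0|1 → |closure| = 1 + 1 + 1 = 3 (the new accept is not ε-reachable since no branch accepts ε)
  0|1 → |closure| = 1 + 1 + 1 = 3 (the new accept is not ε-reachable since no branch accepts ε)
  (0|1)·(0|1) → same as the first factor's closure: |closure| = 3
  0|1|(0|1)·(0|1) → new start ε-reaches every alternative's start; none of them accept ε, so the new accept is not reached: |closure| = 1 + 1 + 1 + 3 = 6
  0* → new start has ε-edges to the inner start and to the new accept, so |closure| = 2 + 1 = 3
  0*·0 → |closure| = 3 + (1−1) = 3 (closure spills across the concat boundary because the left factor accepts ε)
  (0*·0)* → |closure| = 1 (new start) + 3 (body) + 1 (new accept) = 5
  (0*·0)*·1 → |closure| = 5 + (1−1) = 5 (closure spills across the concat boundary because the left factor accepts ε)
  ((0*·0)*·1)* → |closure| = 1 (new start) + 5 (body) + 1 (new accept) = 7
  ((0*·0)*·1)*·1 → the left operand accepts ε, so the closure extends into the next operand (the shared merged state is already counted); |closure| = 7 + (1−1) = 7
  (((0*·0)*·1)*·1)? → new start has ε-edges to the inner start and to the new accept, so |closure| = 2 + 7 = 9
  (0|1|(0|1)·(0|1))·(((0*·0)*·1)*·1)? → |closure| equals the left operand's closure size = 6 (its accept is not ε-reachable, so the closure stops there)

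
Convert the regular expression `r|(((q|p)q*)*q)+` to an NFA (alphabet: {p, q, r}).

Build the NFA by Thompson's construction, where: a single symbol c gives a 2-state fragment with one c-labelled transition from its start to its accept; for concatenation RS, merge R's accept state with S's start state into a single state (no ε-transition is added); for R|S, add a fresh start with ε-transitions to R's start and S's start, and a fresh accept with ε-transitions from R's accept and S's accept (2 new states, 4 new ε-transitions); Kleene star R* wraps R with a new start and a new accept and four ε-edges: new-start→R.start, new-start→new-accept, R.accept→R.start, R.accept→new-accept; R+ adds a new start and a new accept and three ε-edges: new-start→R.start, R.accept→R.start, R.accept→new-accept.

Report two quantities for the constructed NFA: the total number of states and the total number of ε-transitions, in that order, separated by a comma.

By structural recursion:
Each of the 5 symbol leaves contributes 2 states and 0 ε-transitions.
  q|p — 6 states, 4 ε-transitions
  q* — 4 states, 4 ε-transitions
  (q|p)q* — 9 states, 8 ε-transitions
  ((q|p)q*)* — 11 states, 12 ε-transitions
  ((q|p)q*)*q — 12 states, 12 ε-transitions
  (((q|p)q*)*q)+ — 14 states, 15 ε-transitions
  r|(((q|p)q*)*q)+ — 18 states, 19 ε-transitions

18, 19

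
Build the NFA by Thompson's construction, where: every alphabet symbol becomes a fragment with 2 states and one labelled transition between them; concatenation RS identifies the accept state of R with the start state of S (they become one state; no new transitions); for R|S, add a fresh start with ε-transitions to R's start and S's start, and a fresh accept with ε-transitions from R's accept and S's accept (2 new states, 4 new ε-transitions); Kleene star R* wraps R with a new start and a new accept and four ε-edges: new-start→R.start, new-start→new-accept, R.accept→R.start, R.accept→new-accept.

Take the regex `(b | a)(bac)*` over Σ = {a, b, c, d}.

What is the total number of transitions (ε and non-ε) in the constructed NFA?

13

By structural recursion:
Each of the 5 symbol leaves contributes 1 transition (1 symbol, 0 ε).
  b | a : 6 transitions (2 symbol, 4 ε)
  bac : 3 transitions (3 symbol, 0 ε)
  (bac)* : 7 transitions (3 symbol, 4 ε)
  (b | a)(bac)* : 13 transitions (5 symbol, 8 ε)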